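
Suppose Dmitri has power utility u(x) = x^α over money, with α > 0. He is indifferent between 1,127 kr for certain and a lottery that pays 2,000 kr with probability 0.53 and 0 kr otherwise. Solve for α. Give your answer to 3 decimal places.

Since u(0) = 0, the lottery's EU is 0.53·2000^α.
Equating: 1127^α = 0.53·2000^α, i.e. 0.5635^α = 0.53.
Taking logs: α·ln(1127/2000) = ln(0.53), so α = -0.634878 / -0.573588 ≈ 1.107.

α ≈ 1.107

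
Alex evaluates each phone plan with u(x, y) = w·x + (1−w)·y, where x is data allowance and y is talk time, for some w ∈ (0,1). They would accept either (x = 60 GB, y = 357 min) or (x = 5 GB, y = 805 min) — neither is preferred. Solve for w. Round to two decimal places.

w = 0.89

u(60,357) = u(5,805) means w·60 + (1−w)·357 = w·5 + (1−w)·805.
w·(60−5) = (1−w)·(805−357), i.e. w·55 = (1−w)·448.
So w/(1−w) = 448/55 = 8.1455, giving w = 448/(55+448) = 0.89.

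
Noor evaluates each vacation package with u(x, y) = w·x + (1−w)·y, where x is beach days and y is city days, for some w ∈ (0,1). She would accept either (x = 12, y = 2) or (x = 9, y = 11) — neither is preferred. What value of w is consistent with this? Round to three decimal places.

Indifference: w·12 + (1−w)·2 = w·9 + (1−w)·11.
Rearranging, 3·w − 9·(1−w) = 0.
The marginal rate of substitution is 9/3, so w = 9/(3+9) = 0.750.

w = 0.750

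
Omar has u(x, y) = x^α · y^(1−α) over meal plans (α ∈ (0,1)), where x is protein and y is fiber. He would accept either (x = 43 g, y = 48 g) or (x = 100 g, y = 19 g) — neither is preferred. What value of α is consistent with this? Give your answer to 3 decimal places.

α ≈ 0.523

Indifference: 43^α · 48^(1−α) = 100^α · 19^(1−α).
Taking logs: α·ln 43 + (1−α)·ln 48 = α·ln 100 + (1−α)·ln 19, i.e. α·-0.843970 = (1−α)·-0.926762.
With A = -0.843970 and B = -0.926762: α·A = (1−α)·B, so α = B/(A+B) = -0.926762/-1.770732 ≈ 0.523.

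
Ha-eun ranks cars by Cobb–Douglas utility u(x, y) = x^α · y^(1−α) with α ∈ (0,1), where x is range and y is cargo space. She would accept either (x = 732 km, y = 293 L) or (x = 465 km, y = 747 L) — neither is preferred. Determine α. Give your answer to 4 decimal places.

Set the two utilities equal: 732^α·293^(1−α) = 465^α·747^(1−α).
Rearrange to (732/465)^α = (747/293)^(1−α) and take logs: α·0.4537431 = (1−α)·0.9358926.
So α/(1−α) = (0.9358926)/(0.4537431) = 2.0626046, and α = 2.0626046/3.0626046 ≈ 0.6735.

α ≈ 0.6735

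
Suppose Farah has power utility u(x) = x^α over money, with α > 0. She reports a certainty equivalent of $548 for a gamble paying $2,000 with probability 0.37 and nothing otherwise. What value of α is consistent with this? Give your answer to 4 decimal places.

EU(lottery) = 0.37·2000^α + 0.63·0 = 0.37·2000^α.
Indifference: 548^α = 0.37·2000^α, so (548/2000)^α = 0.37.
Taking logs: α·ln(548/2000) = ln(0.37), so α = -0.9942523 / -1.2946272 ≈ 0.7680.

α ≈ 0.7680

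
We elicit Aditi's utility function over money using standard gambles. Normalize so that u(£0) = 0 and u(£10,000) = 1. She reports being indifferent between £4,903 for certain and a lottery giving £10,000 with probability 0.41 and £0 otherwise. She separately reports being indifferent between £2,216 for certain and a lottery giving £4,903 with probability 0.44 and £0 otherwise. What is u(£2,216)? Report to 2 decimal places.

From the first indifference, u(£4,903) = 0.41·u(£10,000) + 0.59·u(£0) = 0.41·1 + 0.59·0 = 0.41.
The second indifference gives u(£2,216) = 0.44·u(£4,903) + 0.56·u(£0) = 0.44·0.41 + 0.56·0.00 = 0.1804.

0.18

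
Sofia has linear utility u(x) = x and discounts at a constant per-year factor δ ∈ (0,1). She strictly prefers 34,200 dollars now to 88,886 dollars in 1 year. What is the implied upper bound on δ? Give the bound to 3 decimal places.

δ < 0.385

Comparing present values: 34200 > δ·88886.
So δ < 34200/88886 = 0.38476.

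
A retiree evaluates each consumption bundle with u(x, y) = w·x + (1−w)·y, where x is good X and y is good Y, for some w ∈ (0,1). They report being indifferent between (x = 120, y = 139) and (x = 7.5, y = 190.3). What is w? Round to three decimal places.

w = 0.313

u(120,139) = u(7.5,190.3) means w·120 + (1−w)·139 = w·7.5 + (1−w)·190.3.
Rearranging, 112.5·w − 51.3·(1−w) = 0.
So w/(1−w) = 51.3/112.5 = 0.4560, giving w = 51.3/(112.5+51.3) = 0.313.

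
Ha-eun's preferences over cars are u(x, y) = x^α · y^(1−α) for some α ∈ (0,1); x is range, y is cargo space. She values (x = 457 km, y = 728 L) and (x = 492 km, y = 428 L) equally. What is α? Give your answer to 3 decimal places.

Indifference: 457^α · 728^(1−α) = 492^α · 428^(1−α).
(457/492)^α = (428/728)^(1−α); take logs: α·ln(457/492) = (1−α)·ln(428/728), i.e. α·-0.073795 = (1−α)·-0.531178.
With A = -0.073795 and B = -0.531178: α·A = (1−α)·B, so α = B/(A+B) = -0.531178/-0.604973 ≈ 0.878.

α ≈ 0.878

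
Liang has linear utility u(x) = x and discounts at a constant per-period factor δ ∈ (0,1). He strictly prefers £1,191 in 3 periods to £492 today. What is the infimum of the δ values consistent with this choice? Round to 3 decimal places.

δ > 0.745

Comparing present values: 492 < δ^3·1191.
So δ^3 > 492/1191 = 0.41310; taking the cube root of both positive sides preserves the inequality.
δ > (492/1191)^(1/3) ≈ 0.745.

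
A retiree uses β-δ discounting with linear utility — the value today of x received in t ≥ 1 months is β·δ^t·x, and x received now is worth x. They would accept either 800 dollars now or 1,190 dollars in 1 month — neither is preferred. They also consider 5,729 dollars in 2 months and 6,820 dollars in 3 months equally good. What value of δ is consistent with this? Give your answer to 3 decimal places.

From the later pair, β·δ^2·5729 = β·δ^3·6820; dividing through, δ = 5729/6820 = 0.84003.

δ ≈ 0.840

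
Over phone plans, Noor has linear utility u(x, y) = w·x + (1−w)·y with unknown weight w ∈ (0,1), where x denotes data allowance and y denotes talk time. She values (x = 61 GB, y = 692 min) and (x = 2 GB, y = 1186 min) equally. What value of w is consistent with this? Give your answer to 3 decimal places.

Equating utilities: w·61 + (1−w)·692 = w·2 + (1−w)·1186.
w·(61−2) = (1−w)·(1186−692), i.e. w·59 = (1−w)·494.
So w/(1−w) = 494/59 = 8.3729, giving w = 494/(59+494) = 0.893.

w = 0.893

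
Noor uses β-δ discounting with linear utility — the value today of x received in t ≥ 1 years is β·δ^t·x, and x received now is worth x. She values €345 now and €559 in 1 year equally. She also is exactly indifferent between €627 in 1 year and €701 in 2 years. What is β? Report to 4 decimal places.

Both payoffs in the second observation are in the future, so β drops out: δ^1·627 = δ^2·701 ⇒ δ = 627/701 = 0.89444.
The first indifference: 345 = β·δ·559, so β = 345/(δ·559) = 345/(0.89444·559) ≈ 0.6900.

β ≈ 0.6900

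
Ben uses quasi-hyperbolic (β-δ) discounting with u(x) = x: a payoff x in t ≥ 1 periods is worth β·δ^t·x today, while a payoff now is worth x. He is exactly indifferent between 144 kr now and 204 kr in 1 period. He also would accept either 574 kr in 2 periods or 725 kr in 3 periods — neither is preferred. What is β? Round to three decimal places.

The second indifference involves only future payoffs, so β cancels: β·δ^2·574 = β·δ^3·725, giving δ = 574/725 = 0.79172.
The first indifference: 144 = β·δ·204, so β = 144/(δ·204) = 144/(0.79172·204) ≈ 0.892.

β ≈ 0.892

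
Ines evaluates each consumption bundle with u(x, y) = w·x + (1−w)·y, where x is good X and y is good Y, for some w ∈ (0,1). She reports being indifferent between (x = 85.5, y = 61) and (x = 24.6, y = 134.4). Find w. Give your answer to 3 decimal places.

Equating utilities: w·85.5 + (1−w)·61 = w·24.6 + (1−w)·134.4.
Collecting terms: w·60.9 = (1−w)·73.4.
The marginal rate of substitution is 73.4/60.9, so w = 73.4/(60.9+73.4) = 0.547.

w = 0.547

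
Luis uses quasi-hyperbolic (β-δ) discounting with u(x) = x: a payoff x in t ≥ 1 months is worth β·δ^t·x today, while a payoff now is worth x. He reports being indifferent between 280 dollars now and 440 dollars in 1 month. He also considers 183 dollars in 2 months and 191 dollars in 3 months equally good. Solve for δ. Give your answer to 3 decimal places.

δ ≈ 0.958

Both payoffs in the second observation are in the future, so β drops out: δ^2·183 = δ^3·191 ⇒ δ = 183/191 = 0.95812.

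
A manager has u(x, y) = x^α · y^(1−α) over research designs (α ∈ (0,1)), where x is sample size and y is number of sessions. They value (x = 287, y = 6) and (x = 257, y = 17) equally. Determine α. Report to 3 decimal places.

Indifference: 287^α · 6^(1−α) = 257^α · 17^(1−α).
Rearrange to (287/257)^α = (17/6)^(1−α) and take logs: α·0.110406 = (1−α)·1.041454.
With A = 0.110406 and B = 1.041454: α·A = (1−α)·B, so α = B/(A+B) = 1.041454/1.151860 ≈ 0.904.

α ≈ 0.904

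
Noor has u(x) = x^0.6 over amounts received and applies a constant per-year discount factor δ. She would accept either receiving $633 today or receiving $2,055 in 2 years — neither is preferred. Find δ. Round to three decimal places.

The payoff in 2 years is discounted by δ^2, so u(633) = δ^2·u(2055) and δ^2 = u(633)/u(2055).
With u(x) = x^0.6: δ^2 = 633^0.6/2055^0.6 = (633/2055)^0.6 = 0.49335.
Hence δ = (0.49335)^(1/2) = 0.70239.

δ ≈ 0.702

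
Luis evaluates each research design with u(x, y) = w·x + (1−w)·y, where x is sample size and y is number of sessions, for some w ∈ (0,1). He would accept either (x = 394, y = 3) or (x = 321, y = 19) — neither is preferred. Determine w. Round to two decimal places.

w = 0.18

Equating utilities: w·394 + (1−w)·3 = w·321 + (1−w)·19.
Collecting terms: w·73 = (1−w)·16.
Hence w = 16/(73+16) = 16/89 = 0.18.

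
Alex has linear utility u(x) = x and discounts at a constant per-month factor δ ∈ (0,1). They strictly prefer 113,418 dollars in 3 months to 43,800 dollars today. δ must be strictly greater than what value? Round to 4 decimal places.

Comparing present values: 43800 < δ^3·113418.
Dividing by 113418: δ^3 > 0.38618. Both sides are positive, so the cube root keeps the direction.
δ > 0.38618^(1/3) = 0.7282.

δ > 0.7282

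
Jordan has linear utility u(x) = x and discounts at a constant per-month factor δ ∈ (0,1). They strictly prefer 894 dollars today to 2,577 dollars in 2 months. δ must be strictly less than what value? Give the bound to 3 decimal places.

δ < 0.589

Under u(x) = x this choice says 894 > δ^2·2577.
Dividing by 2577: δ^2 < 0.34692. Both sides are positive, so the square root keeps the direction.
δ < 0.34692^(1/2) = 0.589.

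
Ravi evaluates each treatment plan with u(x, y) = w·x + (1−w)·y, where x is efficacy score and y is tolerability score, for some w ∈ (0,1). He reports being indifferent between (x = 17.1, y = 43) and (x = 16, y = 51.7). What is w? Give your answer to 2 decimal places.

Equating utilities: w·17.1 + (1−w)·43 = w·16 + (1−w)·51.7.
w·(17.1−16) = (1−w)·(51.7−43), i.e. w·1.1 = (1−w)·8.7.
The marginal rate of substitution is 8.7/1.1, so w = 8.7/(1.1+8.7) = 0.89.

w = 0.89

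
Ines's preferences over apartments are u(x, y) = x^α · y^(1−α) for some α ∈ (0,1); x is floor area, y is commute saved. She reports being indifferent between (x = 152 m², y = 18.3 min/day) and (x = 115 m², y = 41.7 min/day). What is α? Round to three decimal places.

α ≈ 0.747

Set the two utilities equal: 152^α·18.3^(1−α) = 115^α·41.7^(1−α).
(152/115)^α = (41.7/18.3)^(1−α); take logs: α·ln(152/115) = (1−α)·ln(41.7/18.3), i.e. α·0.278948 = (1−α)·0.823600.
With A = 0.278948 and B = 0.823600: α·A = (1−α)·B, so α = B/(A+B) = 0.823600/1.102548 ≈ 0.747.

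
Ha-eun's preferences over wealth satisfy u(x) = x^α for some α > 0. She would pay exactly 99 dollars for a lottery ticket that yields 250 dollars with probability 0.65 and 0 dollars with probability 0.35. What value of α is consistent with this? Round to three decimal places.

α ≈ 0.465

EU(lottery) = 0.65·250^α + 0.35·0 = 0.65·250^α.
Equating: 99^α = 0.65·250^α, i.e. 0.3960^α = 0.65.
Taking logs: α·ln(99/250) = ln(0.65), so α = -0.430783 / -0.926341 ≈ 0.465.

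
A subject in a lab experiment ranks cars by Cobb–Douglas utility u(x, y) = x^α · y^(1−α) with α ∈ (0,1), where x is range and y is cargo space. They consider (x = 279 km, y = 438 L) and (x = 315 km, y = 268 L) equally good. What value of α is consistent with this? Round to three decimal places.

The Cobb–Douglas utilities coincide, so 279^α·438^(1−α) = 315^α·268^(1−α).
(279/315)^α = (268/438)^(1−α); take logs: α·ln(279/315) = (1−α)·ln(268/438), i.e. α·-0.121361 = (1−α)·-0.491232.
Thus α·(-0.612593) = -0.491232, so α = -0.491232/-0.612593 ≈ 0.802.

α ≈ 0.802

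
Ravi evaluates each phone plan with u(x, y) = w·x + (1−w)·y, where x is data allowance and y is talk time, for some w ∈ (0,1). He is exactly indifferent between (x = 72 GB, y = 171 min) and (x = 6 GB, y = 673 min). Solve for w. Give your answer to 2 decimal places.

Indifference: w·72 + (1−w)·171 = w·6 + (1−w)·673.
w·(72−6) = (1−w)·(673−171), i.e. w·66 = (1−w)·502.
The marginal rate of substitution is 502/66, so w = 502/(66+502) = 0.88.

w = 0.88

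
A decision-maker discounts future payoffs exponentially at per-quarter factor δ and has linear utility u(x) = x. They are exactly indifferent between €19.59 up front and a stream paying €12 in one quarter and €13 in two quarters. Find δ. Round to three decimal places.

δ ≈ 0.850

Equating present values: 19.59 = 12δ + 13δ².
So 13δ² + 12δ − 19.59 = 0.
The positive root is δ = [−12 + √(12² + 4·13·19.59)] / (2·13) = (−12 + 34.098)/26 ≈ 0.850.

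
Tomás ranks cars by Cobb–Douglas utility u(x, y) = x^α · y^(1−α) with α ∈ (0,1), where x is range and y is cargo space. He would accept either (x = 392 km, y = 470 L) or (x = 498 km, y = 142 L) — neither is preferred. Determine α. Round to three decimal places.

The Cobb–Douglas utilities coincide, so 392^α·470^(1−α) = 498^α·142^(1−α).
Rearrange to (392/498)^α = (142/470)^(1−α) and take logs: α·-0.239338 = (1−α)·-1.196906.
With A = -0.239338 and B = -1.196906: α·A = (1−α)·B, so α = B/(A+B) = -1.196906/-1.436244 ≈ 0.833.

α ≈ 0.833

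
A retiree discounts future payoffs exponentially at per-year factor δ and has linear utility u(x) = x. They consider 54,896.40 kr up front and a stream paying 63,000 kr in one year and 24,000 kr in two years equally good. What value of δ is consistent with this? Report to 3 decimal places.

Present value of the stream is 63000·δ + 24000·δ². Indifference gives 63000δ + 24000δ² = 54896.40.
That is, 24000δ² + 63000δ − 54896.40 = 0, a quadratic in δ.
By the quadratic formula (taking the positive root), δ = (−63000 + √9239054400.00) / 48000 ≈ 0.690.

δ ≈ 0.690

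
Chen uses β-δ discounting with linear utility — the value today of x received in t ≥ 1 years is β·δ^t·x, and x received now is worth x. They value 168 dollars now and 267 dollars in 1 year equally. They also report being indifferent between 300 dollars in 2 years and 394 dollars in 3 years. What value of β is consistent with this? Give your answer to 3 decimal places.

The second indifference involves only future payoffs, so β cancels: β·δ^2·300 = β·δ^3·394, giving δ = 300/394 = 0.76142.
The first indifference: 168 = β·δ·267, so β = 168/(δ·267) = 168/(0.76142·267) ≈ 0.826.

β ≈ 0.826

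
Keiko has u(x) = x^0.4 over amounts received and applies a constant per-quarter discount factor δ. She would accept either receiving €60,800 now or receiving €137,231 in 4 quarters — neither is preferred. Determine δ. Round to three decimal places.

δ ≈ 0.922

The payoff in 4 quarters is discounted by δ^4, so u(60800) = δ^4·u(137231) and δ^4 = u(60800)/u(137231).
Since u(x) = x^0.4, δ^4 = (60800/137231)^0.4 = 0.44305^0.4 = 0.72207.
Hence δ = (0.72207)^(1/4) = 0.92182.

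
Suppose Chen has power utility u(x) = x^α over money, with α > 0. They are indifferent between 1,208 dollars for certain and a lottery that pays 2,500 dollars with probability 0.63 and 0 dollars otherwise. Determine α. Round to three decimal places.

α ≈ 0.635

Since u(0) = 0, the lottery's EU is 0.63·2500^α.
Indifference: 1208^α = 0.63·2500^α, so (1208/2500)^α = 0.63.
Take logs: α = ln 0.63 / ln(1208/2500) ≈ 0.63525.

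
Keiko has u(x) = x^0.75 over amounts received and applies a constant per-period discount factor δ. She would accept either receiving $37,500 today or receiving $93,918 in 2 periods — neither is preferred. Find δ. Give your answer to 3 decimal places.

δ ≈ 0.709

The payoff in 2 periods is discounted by δ^2, so u(37500) = δ^2·u(93918) and δ^2 = u(37500)/u(93918).
Since u(x) = x^0.75, δ^2 = (37500/93918)^0.75 = 0.39928^0.75 = 0.50230.
Hence δ = (0.50230)^(1/2) = 0.70873.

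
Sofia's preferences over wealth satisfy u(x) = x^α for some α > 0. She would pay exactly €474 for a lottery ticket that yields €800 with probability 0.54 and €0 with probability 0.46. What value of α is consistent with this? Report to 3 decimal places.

Since u(0) = 0, the lottery's EU is 0.54·800^α.
Setting u(474) equal to that: 474^α = 0.54·800^α ⇒ (474/800)^α = 0.54.
Taking logs: α·ln(474/800) = ln(0.54), so α = -0.616186 / -0.523404 ≈ 1.177.

α ≈ 1.177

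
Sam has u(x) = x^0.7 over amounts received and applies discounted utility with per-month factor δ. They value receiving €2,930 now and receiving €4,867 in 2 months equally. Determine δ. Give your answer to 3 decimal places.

Indifference means u(2930) = δ^2 · u(4867), so δ^2 = u(2930)/u(4867).
Since u(x) = x^0.7, δ^2 = (2930/4867)^0.7 = 0.60201^0.7 = 0.70101.
Taking the square root: δ = 0.70101^(1/2) ≈ 0.837.

δ ≈ 0.837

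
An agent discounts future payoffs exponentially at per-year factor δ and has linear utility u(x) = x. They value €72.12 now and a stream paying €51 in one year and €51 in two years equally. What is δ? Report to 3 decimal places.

Present value of the stream is 51·δ + 51·δ². Indifference gives 51δ + 51δ² = 72.12.
So 51δ² + 51δ − 72.12 = 0.
The positive root is δ = [−51 + √(51² + 4·51·72.12)] / (2·51) = (−51 + 131.581)/102 ≈ 0.790.

δ ≈ 0.790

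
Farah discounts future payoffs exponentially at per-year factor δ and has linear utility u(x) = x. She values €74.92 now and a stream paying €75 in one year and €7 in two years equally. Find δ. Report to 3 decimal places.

Present value of the stream is 75·δ + 7·δ². Indifference gives 75δ + 7δ² = 74.92.
That is, 7δ² + 75δ − 74.92 = 0, a quadratic in δ.
The positive root is δ = [−75 + √(75² + 4·7·74.92)] / (2·7) = (−75 + 87.879)/14 ≈ 0.920.

δ ≈ 0.920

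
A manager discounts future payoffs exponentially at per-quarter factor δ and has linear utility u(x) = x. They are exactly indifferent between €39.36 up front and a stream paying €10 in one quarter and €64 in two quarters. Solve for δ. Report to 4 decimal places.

δ ≈ 0.7100

Present value of the stream is 10·δ + 64·δ². Indifference gives 10δ + 64δ² = 39.36.
Rearranged: 64δ² + 10δ − 39.36 = 0.
By the quadratic formula (taking the positive root), δ = (−10 + √10176.16) / 128 ≈ 0.7100.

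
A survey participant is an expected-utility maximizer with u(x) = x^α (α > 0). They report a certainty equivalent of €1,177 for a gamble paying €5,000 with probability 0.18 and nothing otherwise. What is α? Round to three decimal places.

α ≈ 1.186

EU(lottery) = 0.18·5000^α + 0.82·0 = 0.18·5000^α.
Setting u(1177) equal to that: 1177^α = 0.18·5000^α ⇒ (1177/5000)^α = 0.18.
Taking logs: α·ln(1177/5000) = ln(0.18), so α = -1.714798 / -1.446469 ≈ 1.186.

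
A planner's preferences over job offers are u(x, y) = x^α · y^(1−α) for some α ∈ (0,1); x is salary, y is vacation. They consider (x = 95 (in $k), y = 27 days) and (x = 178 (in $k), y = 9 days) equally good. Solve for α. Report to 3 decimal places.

Set the two utilities equal: 95^α·27^(1−α) = 178^α·9^(1−α).
Rearrange to (95/178)^α = (9/27)^(1−α) and take logs: α·-0.627907 = (1−α)·-1.098612.
So α/(1−α) = (-1.098612)/(-0.627907) = 1.749641, and α = 1.749641/2.749641 ≈ 0.636.

α ≈ 0.636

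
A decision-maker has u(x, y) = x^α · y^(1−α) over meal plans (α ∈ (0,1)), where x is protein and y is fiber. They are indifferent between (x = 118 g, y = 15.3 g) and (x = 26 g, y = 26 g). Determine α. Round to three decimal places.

Set the two utilities equal: 118^α·15.3^(1−α) = 26^α·26^(1−α).
Rearrange to (118/26)^α = (26/15.3)^(1−α) and take logs: α·1.512588 = (1−α)·0.530244.
Thus α·(2.042832) = 0.530244, so α = 0.530244/2.042832 ≈ 0.260.

α ≈ 0.260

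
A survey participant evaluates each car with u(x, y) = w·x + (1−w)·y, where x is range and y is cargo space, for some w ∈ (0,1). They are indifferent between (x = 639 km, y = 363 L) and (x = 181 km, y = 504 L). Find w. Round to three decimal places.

w = 0.235

Indifference: w·639 + (1−w)·363 = w·181 + (1−w)·504.
w·(639−181) = (1−w)·(504−363), i.e. w·458 = (1−w)·141.
So w/(1−w) = 141/458 = 0.3079, giving w = 141/(458+141) = 0.235.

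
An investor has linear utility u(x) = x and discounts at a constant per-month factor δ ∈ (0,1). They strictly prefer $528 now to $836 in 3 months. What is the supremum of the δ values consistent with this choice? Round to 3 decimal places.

Under u(x) = x this choice says 528 > δ^3·836.
So δ^3 < 528/836 = 0.63158; taking the cube root of both positive sides preserves the inequality.
δ < 0.63158^(1/3) = 0.858.

δ < 0.858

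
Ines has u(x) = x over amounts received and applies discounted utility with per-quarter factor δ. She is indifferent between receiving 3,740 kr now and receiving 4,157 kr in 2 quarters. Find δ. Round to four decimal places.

Indifference means u(3740) = δ^2 · u(4157), so δ^2 = u(3740)/u(4157).
With u(x) = x: δ^2 = 3740/4157 = 0.89969.
Taking the square root: δ = 0.89969^(1/2) ≈ 0.9485.

δ ≈ 0.9485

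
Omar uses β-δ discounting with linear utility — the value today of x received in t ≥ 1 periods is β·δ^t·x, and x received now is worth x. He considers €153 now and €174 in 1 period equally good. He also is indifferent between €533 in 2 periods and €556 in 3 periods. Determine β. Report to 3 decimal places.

β ≈ 0.917

The second indifference involves only future payoffs, so β cancels: β·δ^2·533 = β·δ^3·556, giving δ = 533/556 = 0.95863.
Now use the now-vs-future pair: 153 = β·δ·174 gives β = 153/(0.95863·174) ≈ 0.917.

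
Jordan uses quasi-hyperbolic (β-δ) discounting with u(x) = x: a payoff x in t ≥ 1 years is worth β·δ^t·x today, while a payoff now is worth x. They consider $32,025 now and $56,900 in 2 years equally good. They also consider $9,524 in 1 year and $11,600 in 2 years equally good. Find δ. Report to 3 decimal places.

From the later pair, β·δ^1·9524 = β·δ^2·11600; dividing through, δ = 9524/11600 = 0.82103.

δ ≈ 0.821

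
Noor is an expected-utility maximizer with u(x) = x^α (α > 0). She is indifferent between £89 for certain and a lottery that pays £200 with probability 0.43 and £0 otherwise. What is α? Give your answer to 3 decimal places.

α ≈ 1.042

EU(lottery) = 0.43·200^α + 0.57·0 = 0.43·200^α.
Setting u(89) equal to that: 89^α = 0.43·200^α ⇒ (89/200)^α = 0.43.
α = ln(0.43) / ln(89/200) = -0.843970/-0.809681 ≈ 1.042.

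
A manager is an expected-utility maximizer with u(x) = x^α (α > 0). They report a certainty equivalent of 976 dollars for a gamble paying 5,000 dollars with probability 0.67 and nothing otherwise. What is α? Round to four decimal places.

α ≈ 0.2451

Since u(0) = 0, the lottery's EU is 0.67·5000^α.
Equating: 976^α = 0.67·5000^α, i.e. 0.1952^α = 0.67.
Take logs: α = ln 0.67 / ln(976/5000) ≈ 0.245131.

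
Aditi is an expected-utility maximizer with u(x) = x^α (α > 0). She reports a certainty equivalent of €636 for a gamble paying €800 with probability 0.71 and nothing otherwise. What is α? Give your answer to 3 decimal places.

α ≈ 1.493

Since u(0) = 0, the lottery's EU is 0.71·800^α.
Indifference: 636^α = 0.71·800^α, so (636/800)^α = 0.71.
Taking logs: α·ln(636/800) = ln(0.71), so α = -0.342490 / -0.229413 ≈ 1.493.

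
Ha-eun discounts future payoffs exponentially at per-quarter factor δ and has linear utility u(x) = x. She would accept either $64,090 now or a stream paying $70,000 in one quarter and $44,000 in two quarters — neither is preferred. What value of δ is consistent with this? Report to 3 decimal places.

Equating present values: 64090 = 70000δ + 44000δ².
So 44000δ² + 70000δ − 64090 = 0.
The positive root is δ = [−70000 + √(70000² + 4·44000·64090)] / (2·44000) = (−70000 + 127200.000)/88000 ≈ 0.650.

δ ≈ 0.650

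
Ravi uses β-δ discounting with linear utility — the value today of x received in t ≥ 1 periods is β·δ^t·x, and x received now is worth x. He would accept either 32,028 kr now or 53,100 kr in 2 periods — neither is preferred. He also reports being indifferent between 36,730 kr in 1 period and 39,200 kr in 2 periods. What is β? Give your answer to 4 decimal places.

From the later pair, β·δ^1·36730 = β·δ^2·39200; dividing through, δ = 36730/39200 = 0.93699.
Substituting δ into 32028 = β·δ^2·53100: β = 32028/(46619.139) ≈ 0.6870.

β ≈ 0.6870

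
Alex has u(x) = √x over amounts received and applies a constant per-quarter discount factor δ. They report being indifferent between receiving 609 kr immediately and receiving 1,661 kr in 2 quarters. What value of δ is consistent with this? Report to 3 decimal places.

δ ≈ 0.778

The payoff in 2 quarters is discounted by δ^2, so u(609) = δ^2·u(1661) and δ^2 = u(609)/u(1661).
Since u(x) = √x, δ^2 = √(609/1661) = 0.60551.
Taking the square root: δ = 0.60551^(1/2) ≈ 0.778.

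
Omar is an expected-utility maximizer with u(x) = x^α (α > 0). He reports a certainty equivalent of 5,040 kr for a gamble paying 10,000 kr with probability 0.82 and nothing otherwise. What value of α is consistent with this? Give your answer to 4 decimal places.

α ≈ 0.2896

Since u(0) = 0, the lottery's EU is 0.82·10000^α.
Indifference: 5040^α = 0.82·10000^α, so (5040/10000)^α = 0.82.
Taking logs: α·ln(5040/10000) = ln(0.82), so α = -0.1984509 / -0.6851790 ≈ 0.2896.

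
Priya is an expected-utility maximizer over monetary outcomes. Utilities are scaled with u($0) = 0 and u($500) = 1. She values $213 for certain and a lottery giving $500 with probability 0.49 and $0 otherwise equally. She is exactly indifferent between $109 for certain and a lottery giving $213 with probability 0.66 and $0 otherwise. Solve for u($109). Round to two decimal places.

The first gamble pins u($213): it must equal 0.49·1 + 0.51·0 = 0.49.
Chaining: u($109) = 0.66·0.49 + 0.34·0.00 = 0.3234.

0.32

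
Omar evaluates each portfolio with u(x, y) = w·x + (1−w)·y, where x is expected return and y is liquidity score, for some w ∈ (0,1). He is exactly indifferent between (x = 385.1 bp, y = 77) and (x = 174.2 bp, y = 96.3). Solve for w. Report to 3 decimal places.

Indifference: w·385.1 + (1−w)·77 = w·174.2 + (1−w)·96.3.
Rearranging, 210.9·w − 19.3·(1−w) = 0.
The marginal rate of substitution is 19.3/210.9, so w = 19.3/(210.9+19.3) = 0.084.

w = 0.084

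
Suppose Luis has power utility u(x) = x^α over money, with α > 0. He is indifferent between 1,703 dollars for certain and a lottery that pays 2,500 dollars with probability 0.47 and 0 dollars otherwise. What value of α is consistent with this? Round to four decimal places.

The lottery's expected utility is 0.47·u(2500) + 0.53·u(0) = 0.47·2500^α (since u(0) = 0 for α > 0).
Equating: 1703^α = 0.47·2500^α, i.e. 0.6812^α = 0.47.
Taking logs: α·ln(1703/2500) = ln(0.47), so α = -0.7550226 / -0.3838993 ≈ 1.9667.

α ≈ 1.9667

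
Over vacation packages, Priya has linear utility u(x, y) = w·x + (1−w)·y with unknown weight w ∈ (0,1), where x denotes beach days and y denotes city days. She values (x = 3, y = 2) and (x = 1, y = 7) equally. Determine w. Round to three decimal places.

Indifference: w·3 + (1−w)·2 = w·1 + (1−w)·7.
Collecting terms: w·2 = (1−w)·5.
The marginal rate of substitution is 5/2, so w = 5/(2+5) = 0.714.

w = 0.714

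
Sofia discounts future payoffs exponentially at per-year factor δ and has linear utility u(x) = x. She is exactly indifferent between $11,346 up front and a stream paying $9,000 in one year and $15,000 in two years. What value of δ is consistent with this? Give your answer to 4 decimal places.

δ ≈ 0.6200

Equating present values: 11346 = 9000δ + 15000δ².
Rearranged: 15000δ² + 9000δ − 11346 = 0.
δ = (−9000 + √(9000² + 4·15000·11346)) / (2·15000) = (−9000 + √761760000.00) / 30000 ≈ 0.6200.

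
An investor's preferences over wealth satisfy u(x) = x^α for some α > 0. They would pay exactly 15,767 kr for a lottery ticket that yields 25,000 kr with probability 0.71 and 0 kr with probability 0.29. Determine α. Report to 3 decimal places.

The lottery's expected utility is 0.71·u(25000) + 0.29·u(0) = 0.71·25000^α (since u(0) = 0 for α > 0).
Setting u(15767) equal to that: 15767^α = 0.71·25000^α ⇒ (15767/25000)^α = 0.71.
α = ln(0.71) / ln(15767/25000) = -0.342490/-0.460957 ≈ 0.743.

α ≈ 0.743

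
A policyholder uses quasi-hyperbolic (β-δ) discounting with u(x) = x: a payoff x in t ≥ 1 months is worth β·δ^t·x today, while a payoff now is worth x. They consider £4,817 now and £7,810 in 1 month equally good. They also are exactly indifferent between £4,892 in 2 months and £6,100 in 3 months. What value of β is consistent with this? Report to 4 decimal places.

Both payoffs in the second observation are in the future, so β drops out: δ^2·4892 = δ^3·6100 ⇒ δ = 4892/6100 = 0.80197.
Substituting δ into 4817 = β·δ·7810: β = 4817/(6263.364) ≈ 0.7691.

β ≈ 0.7691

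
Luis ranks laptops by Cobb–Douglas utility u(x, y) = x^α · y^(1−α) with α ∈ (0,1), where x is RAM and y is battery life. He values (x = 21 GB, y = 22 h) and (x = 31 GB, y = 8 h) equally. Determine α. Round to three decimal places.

Set the two utilities equal: 21^α·22^(1−α) = 31^α·8^(1−α).
Rearrange to (21/31)^α = (8/22)^(1−α) and take logs: α·-0.389465 = (1−α)·-1.011601.
Thus α·(-1.401066) = -1.011601, so α = -1.011601/-1.401066 ≈ 0.722.

α ≈ 0.722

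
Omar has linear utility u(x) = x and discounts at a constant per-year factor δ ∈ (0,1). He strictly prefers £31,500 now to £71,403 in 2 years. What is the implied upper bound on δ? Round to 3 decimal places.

Comparing present values: 31500 > δ^2·71403.
Hence δ^2 < 31500/71403 = 0.44116, and x ↦ x^(1/2) is increasing on (0,∞).
δ < 0.44116^(1/2) = 0.664.

δ < 0.664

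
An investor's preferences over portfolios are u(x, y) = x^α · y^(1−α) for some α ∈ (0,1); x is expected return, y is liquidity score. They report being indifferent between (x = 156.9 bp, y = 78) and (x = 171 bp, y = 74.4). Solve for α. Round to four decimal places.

α ≈ 0.3545

Indifference: 156.9^α · 78^(1−α) = 171^α · 74.4^(1−α).
(156.9/171)^α = (74.4/78)^(1−α); take logs: α·ln(156.9/171) = (1−α)·ln(74.4/78), i.e. α·-0.0860549 = (1−α)·-0.0472529.
So α/(1−α) = (-0.0472529)/(-0.0860549) = 0.5491018, and α = 0.5491018/1.5491018 ≈ 0.3545.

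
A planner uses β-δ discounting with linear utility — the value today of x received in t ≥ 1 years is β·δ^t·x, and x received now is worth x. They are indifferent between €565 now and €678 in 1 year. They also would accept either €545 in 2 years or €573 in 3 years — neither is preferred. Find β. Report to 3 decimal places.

β ≈ 0.876

The second indifference involves only future payoffs, so β cancels: β·δ^2·545 = β·δ^3·573, giving δ = 545/573 = 0.95113.
The first indifference: 565 = β·δ·678, so β = 565/(δ·678) = 565/(0.95113·678) ≈ 0.876.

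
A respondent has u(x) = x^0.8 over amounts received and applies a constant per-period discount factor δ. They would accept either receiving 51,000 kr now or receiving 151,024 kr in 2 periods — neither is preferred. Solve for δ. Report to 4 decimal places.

δ ≈ 0.6478

The payoff in 2 periods is discounted by δ^2, so u(51000) = δ^2·u(151024) and δ^2 = u(51000)/u(151024).
Since u(x) = x^0.8, δ^2 = (51000/151024)^0.8 = 0.33769^0.8 = 0.41958.
Hence δ = (0.41958)^(1/2) = 0.647753.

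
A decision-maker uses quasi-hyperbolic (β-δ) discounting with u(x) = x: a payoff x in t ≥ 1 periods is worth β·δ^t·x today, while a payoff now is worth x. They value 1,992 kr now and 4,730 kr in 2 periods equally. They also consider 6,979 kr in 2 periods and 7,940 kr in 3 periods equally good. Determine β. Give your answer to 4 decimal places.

The second indifference involves only future payoffs, so β cancels: β·δ^2·6979 = β·δ^3·7940, giving δ = 6979/7940 = 0.87897.
The first indifference: 1992 = β·δ^2·4730, so β = 1992/(δ^2·4730) = 1992/(0.77258·4730) ≈ 0.5451.

β ≈ 0.5451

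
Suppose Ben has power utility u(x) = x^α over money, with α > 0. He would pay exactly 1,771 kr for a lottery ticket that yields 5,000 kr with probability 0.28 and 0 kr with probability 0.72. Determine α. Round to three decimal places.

Since u(0) = 0, the lottery's EU is 0.28·5000^α.
Setting u(1771) equal to that: 1771^α = 0.28·5000^α ⇒ (1771/5000)^α = 0.28.
Taking logs: α·ln(1771/5000) = ln(0.28), so α = -1.272966 / -1.037894 ≈ 1.226.

α ≈ 1.226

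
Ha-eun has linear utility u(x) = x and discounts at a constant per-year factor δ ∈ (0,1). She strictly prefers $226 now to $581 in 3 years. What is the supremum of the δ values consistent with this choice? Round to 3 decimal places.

The preference means 226 > δ^3·581.
Dividing by 581: δ^3 < 0.38898. Both sides are positive, so the cube root keeps the direction.
δ < (226/581)^(1/3) ≈ 0.730.

δ < 0.730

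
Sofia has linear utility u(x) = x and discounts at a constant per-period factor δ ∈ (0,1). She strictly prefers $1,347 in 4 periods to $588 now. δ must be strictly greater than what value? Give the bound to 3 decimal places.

δ > 0.813

The preference means 588 < δ^4·1347.
So δ^4 > 588/1347 = 0.43653; taking the 4th root of both positive sides preserves the inequality.
δ > 0.43653^(1/4) = 0.813.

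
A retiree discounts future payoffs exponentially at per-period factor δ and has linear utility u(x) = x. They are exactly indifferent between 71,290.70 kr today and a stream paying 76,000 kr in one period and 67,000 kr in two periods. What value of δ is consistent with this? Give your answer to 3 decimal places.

Present value of the stream is 76000·δ + 67000·δ². Indifference gives 76000δ + 67000δ² = 71290.70.
That is, 67000δ² + 76000δ − 71290.70 = 0, a quadratic in δ.
By the quadratic formula (taking the positive root), δ = (−76000 + √24881907600.00) / 134000 ≈ 0.610.

δ ≈ 0.610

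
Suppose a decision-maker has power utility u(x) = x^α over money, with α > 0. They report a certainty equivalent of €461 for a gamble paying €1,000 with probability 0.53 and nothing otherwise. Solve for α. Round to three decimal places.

α ≈ 0.820

Since u(0) = 0, the lottery's EU is 0.53·1000^α.
Equating: 461^α = 0.53·1000^α, i.e. 0.4610^α = 0.53.
Take logs: α = ln 0.53 / ln(461/1000) ≈ 0.81988.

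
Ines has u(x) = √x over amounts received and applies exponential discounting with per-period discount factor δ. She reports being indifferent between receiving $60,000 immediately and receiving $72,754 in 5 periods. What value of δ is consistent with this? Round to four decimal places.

The payoff in 5 periods is discounted by δ^5, so u(60000) = δ^5·u(72754) and δ^5 = u(60000)/u(72754).
Since u(x) = √x, δ^5 = √(60000/72754) = 0.90813.
Hence δ = (0.90813)^(1/5) = 0.980911.

δ ≈ 0.9809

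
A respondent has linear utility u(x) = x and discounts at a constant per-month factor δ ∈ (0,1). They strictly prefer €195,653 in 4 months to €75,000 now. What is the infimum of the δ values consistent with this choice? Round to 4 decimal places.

Comparing present values: 75000 < δ^4·195653.
Hence δ^4 > 75000/195653 = 0.38333, and x ↦ x^(1/4) is increasing on (0,∞).
δ > 0.38333^(1/4) = 0.7869.

δ > 0.7869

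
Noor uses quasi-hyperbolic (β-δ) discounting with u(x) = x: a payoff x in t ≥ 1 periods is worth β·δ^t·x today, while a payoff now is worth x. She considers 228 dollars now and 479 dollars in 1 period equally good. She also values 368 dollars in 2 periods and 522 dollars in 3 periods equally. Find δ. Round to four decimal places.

From the later pair, β·δ^2·368 = β·δ^3·522; dividing through, δ = 368/522 = 0.70498.

δ ≈ 0.7050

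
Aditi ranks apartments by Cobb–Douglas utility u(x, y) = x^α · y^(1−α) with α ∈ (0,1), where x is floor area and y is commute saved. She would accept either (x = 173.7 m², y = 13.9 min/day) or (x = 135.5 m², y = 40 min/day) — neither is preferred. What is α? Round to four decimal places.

α ≈ 0.8097

The Cobb–Douglas utilities coincide, so 173.7^α·13.9^(1−α) = 135.5^α·40^(1−α).
Rearrange to (173.7/135.5)^α = (40/13.9)^(1−α) and take logs: α·0.2483580 = (1−α)·1.0569906.
Thus α·(1.3053486) = 1.0569906, so α = 1.0569906/1.3053486 ≈ 0.8097.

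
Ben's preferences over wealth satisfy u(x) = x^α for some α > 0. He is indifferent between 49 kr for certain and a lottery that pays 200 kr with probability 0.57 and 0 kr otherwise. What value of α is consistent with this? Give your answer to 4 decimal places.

α ≈ 0.3997

EU(lottery) = 0.57·200^α + 0.43·0 = 0.57·200^α.
Equating: 49^α = 0.57·200^α, i.e. 0.2450^α = 0.57.
Taking logs: α·ln(49/200) = ln(0.57), so α = -0.5621189 / -1.4064971 ≈ 0.3997.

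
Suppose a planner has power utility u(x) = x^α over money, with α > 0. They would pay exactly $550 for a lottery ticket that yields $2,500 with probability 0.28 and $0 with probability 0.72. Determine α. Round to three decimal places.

α ≈ 0.841

Since u(0) = 0, the lottery's EU is 0.28·2500^α.
Setting u(550) equal to that: 550^α = 0.28·2500^α ⇒ (550/2500)^α = 0.28.
α = ln(0.28) / ln(550/2500) = -1.272966/-1.514128 ≈ 0.841.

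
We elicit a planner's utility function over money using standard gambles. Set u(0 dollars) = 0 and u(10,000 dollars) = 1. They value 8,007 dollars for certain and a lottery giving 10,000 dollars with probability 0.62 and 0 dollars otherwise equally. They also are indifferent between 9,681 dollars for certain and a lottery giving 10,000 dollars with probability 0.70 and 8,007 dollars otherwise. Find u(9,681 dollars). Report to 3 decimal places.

First, u(8,007 dollars) = 0.62·u(10,000 dollars) + 0.38·u(0 dollars) = 0.62.
Then u(9,681 dollars) = 0.70·u(10,000 dollars) + 0.30·u(8,007 dollars) = 0.70·1.00 + 0.30·0.62 = 0.8860.

0.886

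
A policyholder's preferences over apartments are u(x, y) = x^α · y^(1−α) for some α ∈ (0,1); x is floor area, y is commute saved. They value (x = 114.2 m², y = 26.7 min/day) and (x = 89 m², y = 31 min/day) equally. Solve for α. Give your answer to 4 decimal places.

Indifference: 114.2^α · 26.7^(1−α) = 89^α · 31^(1−α).
Taking logs: α·ln 114.2 + (1−α)·ln 26.7 = α·ln 89 + (1−α)·ln 31, i.e. α·0.2493149 = (1−α)·0.1493236.
With A = 0.2493149 and B = 0.1493236: α·A = (1−α)·B, so α = B/(A+B) = 0.1493236/0.3986385 ≈ 0.3746.

α ≈ 0.3746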